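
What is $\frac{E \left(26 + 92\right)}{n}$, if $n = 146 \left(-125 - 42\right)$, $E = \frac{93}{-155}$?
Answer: $\frac{177}{60955} \approx 0.0029038$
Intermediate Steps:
$E = - \frac{3}{5}$ ($E = 93 \left(- \frac{1}{155}\right) = - \frac{3}{5} \approx -0.6$)
$n = -24382$ ($n = 146 \left(-167\right) = -24382$)
$\frac{E \left(26 + 92\right)}{n} = \frac{\left(- \frac{3}{5}\right) \left(26 + 92\right)}{-24382} = \left(- \frac{3}{5}\right) 118 \left(- \frac{1}{24382}\right) = \left(- \frac{354}{5}\right) \left(- \frac{1}{24382}\right) = \frac{177}{60955}$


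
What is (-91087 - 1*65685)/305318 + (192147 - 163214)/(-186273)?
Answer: -19018078225/28436249907 ≈ -0.66880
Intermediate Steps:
(-91087 - 1*65685)/305318 + (192147 - 163214)/(-186273) = (-91087 - 65685)*(1/305318) + 28933*(-1/186273) = -156772*1/305318 - 28933/186273 = -78386/152659 - 28933/186273 = -19018078225/28436249907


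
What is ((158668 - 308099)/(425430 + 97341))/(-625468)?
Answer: 149431/326976531828 ≈ 4.5701e-7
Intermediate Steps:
((158668 - 308099)/(425430 + 97341))/(-625468) = -149431/522771*(-1/625468) = 149431/326976531828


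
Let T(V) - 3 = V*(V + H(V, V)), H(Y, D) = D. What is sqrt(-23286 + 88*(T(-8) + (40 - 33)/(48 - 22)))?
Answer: I*sqrt(1983098)/13 ≈ 108.32*I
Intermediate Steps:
T(V) = 3 + 2*V**2 (T(V) = 3 + V*(V + V) = 3 + V*(2*V) = 3 + 2*V**2)
sqrt(-23286 + 88*(T(-8) + (40 - 33)/(48 - 22))) = sqrt(-23286 + 88*((3 + 2*(-8)**2) + (40 - 33)/(48 - 22))) = sqrt(-23286 + 88*((3 + 2*64) + 7/26)) = sqrt(-23286 + 88*((3 + 128) + 7*(1/26))) = sqrt(-23286 + 88*(131 + 7/26)) = sqrt(-23286 + 88*(3413/26)) = sqrt(-23286 + 150172/13) = sqrt(-152546/13) = I*sqrt(1983098)/13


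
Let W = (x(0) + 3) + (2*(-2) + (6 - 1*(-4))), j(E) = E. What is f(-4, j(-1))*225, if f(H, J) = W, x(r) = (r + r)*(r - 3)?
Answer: 2025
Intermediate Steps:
x(r) = 2*r*(-3 + r) (x(r) = (2*r)*(-3 + r) = 2*r*(-3 + r))
W = 9 (W = (2*0*(-3 + 0) + 3) + (2*(-2) + (6 - 1*(-4))) = (2*0*(-3) + 3) + (-4 + (6 + 4)) = (0 + 3) + (-4 + 10) = 3 + 6 = 9)
f(H, J) = 9
f(-4, j(-1))*225 = 9*225 = 2025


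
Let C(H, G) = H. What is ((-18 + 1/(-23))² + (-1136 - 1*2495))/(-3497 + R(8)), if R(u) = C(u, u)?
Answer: 582858/615227 ≈ 0.94739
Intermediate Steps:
R(u) = u
((-18 + 1/(-23))² + (-1136 - 1*2495))/(-3497 + R(8)) = ((-18 + 1/(-23))² + (-1136 - 1*2495))/(-3497 + 8) = ((-18 - 1/23)² + (-1136 - 2495))/(-3489) = ((-415/23)² - 3631)*(-1/3489) = (172225/529 - 3631)*(-1/3489) = -1748574/529*(-1/3489) = 582858/615227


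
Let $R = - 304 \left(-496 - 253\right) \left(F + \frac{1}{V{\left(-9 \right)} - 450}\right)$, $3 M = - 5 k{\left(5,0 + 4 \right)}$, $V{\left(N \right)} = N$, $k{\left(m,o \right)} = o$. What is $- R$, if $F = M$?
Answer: $\frac{696977456}{459} \approx 1.5185 \cdot 10^{6}$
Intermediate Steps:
$M = - \frac{20}{3}$ ($M = \frac{\left(-5\right) \left(0 + 4\right)}{3} = \frac{\left(-5\right) 4}{3} = \frac{1}{3} \left(-20\right) = - \frac{20}{3} \approx -6.6667$)
$F = - \frac{20}{3} \approx -6.6667$
$R = - \frac{696977456}{459}$ ($R = - 304 \left(-496 - 253\right) \left(- \frac{20}{3} + \frac{1}{-9 - 450}\right) = - 304 \left(- 749 \left(- \frac{20}{3} + \frac{1}{-459}\right)\right) = - 304 \left(- 749 \left(- \frac{20}{3} - \frac{1}{459}\right)\right) = - 304 \left(\left(-749\right) \left(- \frac{3061}{459}\right)\right) = \left(-304\right) \frac{2292689}{459} = - \frac{696977456}{459} \approx -1.5185 \cdot 10^{6}$)
$- R = \left(-1\right) \left(- \frac{696977456}{459}\right) = \frac{696977456}{459}$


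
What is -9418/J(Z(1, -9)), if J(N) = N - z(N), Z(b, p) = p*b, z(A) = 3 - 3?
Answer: 9418/9 ≈ 1046.4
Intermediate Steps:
z(A) = 0
Z(b, p) = b*p
J(N) = N (J(N) = N - 1*0 = N + 0 = N)
-9418/J(Z(1, -9)) = -9418/(1*(-9)) = -9418/(-9) = -9418*(-1/9) = 9418/9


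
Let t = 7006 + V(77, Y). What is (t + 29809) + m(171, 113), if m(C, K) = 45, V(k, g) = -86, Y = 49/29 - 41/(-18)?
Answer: 36774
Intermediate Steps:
Y = 2071/522 (Y = 49*(1/29) - 41*(-1/18) = 49/29 + 41/18 = 2071/522 ≈ 3.9674)
t = 6920 (t = 7006 - 86 = 6920)
(t + 29809) + m(171, 113) = (6920 + 29809) + 45 = 36729 + 45 = 36774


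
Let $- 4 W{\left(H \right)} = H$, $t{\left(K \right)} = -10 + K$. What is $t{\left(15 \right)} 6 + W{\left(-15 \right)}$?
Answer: $\frac{135}{4} \approx 33.75$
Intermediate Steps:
$W{\left(H \right)} = - \frac{H}{4}$
$t{\left(15 \right)} 6 + W{\left(-15 \right)} = \left(-10 + 15\right) 6 - - \frac{15}{4} = 5 \cdot 6 + \frac{15}{4} = 30 + \frac{15}{4} = \frac{135}{4}$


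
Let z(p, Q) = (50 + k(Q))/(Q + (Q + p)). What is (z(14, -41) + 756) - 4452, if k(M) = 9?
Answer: -251387/68 ≈ -3696.9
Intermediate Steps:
z(p, Q) = 59/(p + 2*Q) (z(p, Q) = (50 + 9)/(Q + (Q + p)) = 59/(p + 2*Q))
(z(14, -41) + 756) - 4452 = (59/(14 + 2*(-41)) + 756) - 4452 = (59/(14 - 82) + 756) - 4452 = (59/(-68) + 756) - 4452 = (59*(-1/68) + 756) - 4452 = (-59/68 + 756) - 4452 = 51349/68 - 4452 = -251387/68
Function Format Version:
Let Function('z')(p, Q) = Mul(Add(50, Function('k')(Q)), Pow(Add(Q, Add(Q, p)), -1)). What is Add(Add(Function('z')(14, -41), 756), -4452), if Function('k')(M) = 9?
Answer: Rational(-251387, 68) ≈ -3696.9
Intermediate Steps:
Function('z')(p, Q) = Mul(59, Pow(Add(p, Mul(2, Q)), -1)) (Function('z')(p, Q) = Mul(Add(50, 9), Pow(Add(Q, Add(Q, p)), -1)) = Mul(59, Pow(Add(p, Mul(2, Q)), -1)))
Add(Add(Function('z')(14, -41), 756), -4452) = Add(Add(Mul(59, Pow(Add(14, Mul(2, -41)), -1)), 756), -4452) = Add(Add(Mul(59, Pow(Add(14, -82), -1)), 756), -4452) = Add(Add(Mul(59, Pow(-68, -1)), 756), -4452) = Add(Add(Mul(59, Rational(-1, 68)), 756), -4452) = Add(Add(Rational(-59, 68), 756), -4452) = Add(Rational(51349, 68), -4452) = Rational(-251387, 68)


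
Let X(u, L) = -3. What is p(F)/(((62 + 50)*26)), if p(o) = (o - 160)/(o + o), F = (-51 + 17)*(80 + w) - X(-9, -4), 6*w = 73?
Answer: 617/3418688 ≈ 0.00018048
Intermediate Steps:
w = 73/6 (w = (⅙)*73 = 73/6 ≈ 12.167)
F = -9392/3 (F = (-51 + 17)*(80 + 73/6) - 1*(-3) = -34*553/6 + 3 = -9401/3 + 3 = -9392/3 ≈ -3130.7)
p(o) = (-160 + o)/(2*o) (p(o) = (-160 + o)/((2*o)) = (-160 + o)*(1/(2*o)) = (-160 + o)/(2*o))
p(F)/(((62 + 50)*26)) = ((-160 - 9392/3)/(2*(-9392/3)))/(((62 + 50)*26)) = ((½)*(-3/9392)*(-9872/3))/((112*26)) = (617/1174)/2912 = (617/1174)*(1/2912) = 617/3418688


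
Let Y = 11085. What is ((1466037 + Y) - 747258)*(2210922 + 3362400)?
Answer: 4067767088208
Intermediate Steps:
((1466037 + Y) - 747258)*(2210922 + 3362400) = ((1466037 + 11085) - 747258)*(2210922 + 3362400) = (1477122 - 747258)*5573322 = 729864*5573322 = 4067767088208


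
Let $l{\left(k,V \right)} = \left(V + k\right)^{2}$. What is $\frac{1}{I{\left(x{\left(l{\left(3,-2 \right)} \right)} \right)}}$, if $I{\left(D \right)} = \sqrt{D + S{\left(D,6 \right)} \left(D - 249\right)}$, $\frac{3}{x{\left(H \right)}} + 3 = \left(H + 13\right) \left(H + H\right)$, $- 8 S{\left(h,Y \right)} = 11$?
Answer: $\frac{10 \sqrt{34233}}{34233} \approx 0.054048$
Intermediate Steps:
$S{\left(h,Y \right)} = - \frac{11}{8}$ ($S{\left(h,Y \right)} = \left(- \frac{1}{8}\right) 11 = - \frac{11}{8}$)
$x{\left(H \right)} = \frac{3}{-3 + 2 H \left(13 + H\right)}$ ($x{\left(H \right)} = \frac{3}{-3 + \left(H + 13\right) \left(H + H\right)} = \frac{3}{-3 + \left(13 + H\right) 2 H} = \frac{3}{-3 + 2 H \left(13 + H\right)}$)
$I{\left(D \right)} = \sqrt{\frac{2739}{8} - \frac{3 D}{8}}$ ($I{\left(D \right)} = \sqrt{D - \frac{11 \left(D - 249\right)}{8}} = \sqrt{D - \frac{11 \left(-249 + D\right)}{8}} = \sqrt{D - \left(- \frac{2739}{8} + \frac{11 D}{8}\right)} = \sqrt{\frac{2739}{8} - \frac{3 D}{8}}$)
$\frac{1}{I{\left(x{\left(l{\left(3,-2 \right)} \right)} \right)}} = \frac{1}{\frac{1}{4} \sqrt{5478 - 6 \frac{3}{-3 + 2 \left(\left(-2 + 3\right)^{2}\right)^{2} + 26 \left(-2 + 3\right)^{2}}}} = \frac{1}{\frac{1}{4} \sqrt{5478 - 6 \frac{3}{-3 + 2 \left(1^{2}\right)^{2} + 26 \cdot 1^{2}}}} = \frac{1}{\frac{1}{4} \sqrt{5478 - 6 \frac{3}{-3 + 2 \cdot 1^{2} + 26 \cdot 1}}} = \frac{1}{\frac{1}{4} \sqrt{5478 - 6 \frac{3}{-3 + 2 \cdot 1 + 26}}} = \frac{1}{\frac{1}{4} \sqrt{5478 - 6 \frac{3}{-3 + 2 + 26}}} = \frac{1}{\frac{1}{4} \sqrt{5478 - 6 \cdot \frac{3}{25}}} = \frac{1}{\frac{1}{4} \sqrt{5478 - 6 \cdot 3 \cdot \frac{1}{25}}} = \frac{1}{\frac{1}{4} \sqrt{5478 - \frac{18}{25}}} = \frac{1}{\frac{1}{4} \sqrt{\frac{136932}{25}}} = \frac{1}{\frac{1}{4} \frac{2 \sqrt{34233}}{5}} = \frac{1}{\frac{1}{10} \sqrt{34233}} = \frac{10 \sqrt{34233}}{34233}$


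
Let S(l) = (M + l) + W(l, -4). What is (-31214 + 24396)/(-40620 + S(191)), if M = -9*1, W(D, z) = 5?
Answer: 6818/40433 ≈ 0.16862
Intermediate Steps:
M = -9
S(l) = -4 + l (S(l) = (-9 + l) + 5 = -4 + l)
(-31214 + 24396)/(-40620 + S(191)) = (-31214 + 24396)/(-40620 + (-4 + 191)) = -6818/(-40620 + 187) = -6818/(-40433) = -6818*(-1/40433) = 6818/40433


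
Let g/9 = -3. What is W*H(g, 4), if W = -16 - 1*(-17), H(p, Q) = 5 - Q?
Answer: 1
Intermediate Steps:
g = -27 (g = 9*(-3) = -27)
W = 1 (W = -16 + 17 = 1)
W*H(g, 4) = 1*(5 - 1*4) = 1*(5 - 4) = 1*1 = 1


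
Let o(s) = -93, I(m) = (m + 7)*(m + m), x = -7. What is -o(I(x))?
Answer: 93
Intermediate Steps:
I(m) = 2*m*(7 + m) (I(m) = (7 + m)*(2*m) = 2*m*(7 + m))
-o(I(x)) = -1*(-93) = 93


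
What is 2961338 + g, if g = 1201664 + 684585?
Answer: 4847587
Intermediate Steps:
g = 1886249
2961338 + g = 2961338 + 1886249 = 4847587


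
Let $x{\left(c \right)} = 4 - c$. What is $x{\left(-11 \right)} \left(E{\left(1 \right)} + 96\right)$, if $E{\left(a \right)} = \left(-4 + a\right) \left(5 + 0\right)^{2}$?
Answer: $315$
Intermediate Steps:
$E{\left(a \right)} = -100 + 25 a$ ($E{\left(a \right)} = \left(-4 + a\right) 5^{2} = \left(-4 + a\right) 25 = -100 + 25 a$)
$x{\left(-11 \right)} \left(E{\left(1 \right)} + 96\right) = \left(4 - -11\right) \left(\left(-100 + 25 \cdot 1\right) + 96\right) = \left(4 + 11\right) \left(\left(-100 + 25\right) + 96\right) = 15 \left(-75 + 96\right) = 15 \cdot 21 = 315$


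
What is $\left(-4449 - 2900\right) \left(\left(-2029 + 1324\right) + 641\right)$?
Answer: $470336$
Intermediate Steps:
$\left(-4449 - 2900\right) \left(\left(-2029 + 1324\right) + 641\right) = - 7349 \left(-705 + 641\right) = \left(-7349\right) \left(-64\right) = 470336$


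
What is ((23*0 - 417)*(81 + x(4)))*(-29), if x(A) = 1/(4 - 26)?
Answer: 21537633/22 ≈ 9.7898e+5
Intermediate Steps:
x(A) = -1/22 (x(A) = 1/(-22) = -1/22)
((23*0 - 417)*(81 + x(4)))*(-29) = ((23*0 - 417)*(81 - 1/22))*(-29) = ((0 - 417)*(1781/22))*(-29) = -417*1781/22*(-29) = -742677/22*(-29) = 21537633/22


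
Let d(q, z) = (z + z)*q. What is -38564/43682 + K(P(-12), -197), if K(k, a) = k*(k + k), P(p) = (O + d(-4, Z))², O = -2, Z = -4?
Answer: 35382400718/21841 ≈ 1.6200e+6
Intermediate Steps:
d(q, z) = 2*q*z (d(q, z) = (2*z)*q = 2*q*z)
P(p) = 900 (P(p) = (-2 + 2*(-4)*(-4))² = (-2 + 32)² = 30² = 900)
K(k, a) = 2*k² (K(k, a) = k*(2*k) = 2*k²)
-38564/43682 + K(P(-12), -197) = -38564/43682 + 2*900² = -38564*1/43682 + 2*810000 = -19282/21841 + 1620000 = 35382400718/21841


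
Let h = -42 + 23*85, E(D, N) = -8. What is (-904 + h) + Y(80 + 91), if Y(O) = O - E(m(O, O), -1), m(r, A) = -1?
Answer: 1188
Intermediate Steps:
Y(O) = 8 + O (Y(O) = O - 1*(-8) = O + 8 = 8 + O)
h = 1913 (h = -42 + 1955 = 1913)
(-904 + h) + Y(80 + 91) = (-904 + 1913) + (8 + (80 + 91)) = 1009 + (8 + 171) = 1009 + 179 = 1188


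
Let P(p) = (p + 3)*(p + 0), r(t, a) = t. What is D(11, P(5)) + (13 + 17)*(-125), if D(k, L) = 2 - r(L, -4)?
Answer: -3788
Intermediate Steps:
P(p) = p*(3 + p) (P(p) = (3 + p)*p = p*(3 + p))
D(k, L) = 2 - L
D(11, P(5)) + (13 + 17)*(-125) = (2 - 5*(3 + 5)) + (13 + 17)*(-125) = (2 - 5*8) + 30*(-125) = (2 - 1*40) - 3750 = (2 - 40) - 3750 = -38 - 3750 = -3788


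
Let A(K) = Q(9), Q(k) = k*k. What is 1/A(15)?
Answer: 1/81 ≈ 0.012346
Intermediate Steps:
Q(k) = k²
A(K) = 81 (A(K) = 9² = 81)
1/A(15) = 1/81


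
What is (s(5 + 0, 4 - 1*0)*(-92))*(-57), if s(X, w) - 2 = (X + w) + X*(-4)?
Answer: -47196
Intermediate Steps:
s(X, w) = 2 + w - 3*X (s(X, w) = 2 + ((X + w) + X*(-4)) = 2 + ((X + w) - 4*X) = 2 + (w - 3*X) = 2 + w - 3*X)
(s(5 + 0, 4 - 1*0)*(-92))*(-57) = ((2 + (4 - 1*0) - 3*(5 + 0))*(-92))*(-57) = ((2 + (4 + 0) - 3*5)*(-92))*(-57) = ((2 + 4 - 15)*(-92))*(-57) = -9*(-92)*(-57) = 828*(-57) = -47196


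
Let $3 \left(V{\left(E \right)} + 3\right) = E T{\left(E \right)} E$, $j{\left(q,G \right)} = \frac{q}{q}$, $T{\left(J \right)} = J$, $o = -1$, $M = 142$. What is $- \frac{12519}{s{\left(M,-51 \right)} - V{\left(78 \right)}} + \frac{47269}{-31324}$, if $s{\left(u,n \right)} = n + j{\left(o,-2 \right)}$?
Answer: $- \frac{7087275983}{4956427844} \approx -1.4299$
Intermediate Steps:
$j{\left(q,G \right)} = 1$
$V{\left(E \right)} = -3 + \frac{E^{3}}{3}$ ($V{\left(E \right)} = -3 + \frac{E E E}{3} = -3 + \frac{E^{2} E}{3} = -3 + \frac{E^{3}}{3}$)
$s{\left(u,n \right)} = 1 + n$ ($s{\left(u,n \right)} = n + 1 = 1 + n$)
$- \frac{12519}{s{\left(M,-51 \right)} - V{\left(78 \right)}} + \frac{47269}{-31324} = - \frac{12519}{\left(1 - 51\right) - \left(-3 + \frac{78^{3}}{3}\right)} + \frac{47269}{-31324} = - \frac{12519}{-50 - \left(-3 + \frac{1}{3} \cdot 474552\right)} + 47269 \left(- \frac{1}{31324}\right) = - \frac{12519}{-50 - \left(-3 + 158184\right)} - \frac{47269}{31324} = - \frac{12519}{-50 - 158181} - \frac{47269}{31324} = - \frac{12519}{-158231} - \frac{47269}{31324} = \left(-12519\right) \left(- \frac{1}{158231}\right) - \frac{47269}{31324} = \frac{12519}{158231} - \frac{47269}{31324} = - \frac{7087275983}{4956427844}$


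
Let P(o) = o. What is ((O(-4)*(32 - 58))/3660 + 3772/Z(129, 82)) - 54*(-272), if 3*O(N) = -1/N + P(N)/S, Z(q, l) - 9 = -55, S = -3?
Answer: 962243033/65880 ≈ 14606.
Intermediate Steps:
Z(q, l) = -46 (Z(q, l) = 9 - 55 = -46)
O(N) = -1/(3*N) - N/9 (O(N) = (-1/N + N/(-3))/3 = (-1/N + N*(-⅓))/3 = (-1/N - N/3)/3 = -1/(3*N) - N/9)
((O(-4)*(32 - 58))/3660 + 3772/Z(129, 82)) - 54*(-272) = ((((⅑)*(-3 - 1*(-4)²)/(-4))*(32 - 58))/3660 + 3772/(-46)) - 54*(-272) = ((((⅑)*(-¼)*(-3 - 1*16))*(-26))*(1/3660) + 3772*(-1/46)) + 14688 = ((((⅑)*(-¼)*(-3 - 16))*(-26))*(1/3660) - 82) + 14688 = ((((⅑)*(-¼)*(-19))*(-26))*(1/3660) - 82) + 14688 = (((19/36)*(-26))*(1/3660) - 82) + 14688 = (-247/18*1/3660 - 82) + 14688 = (-247/65880 - 82) + 14688 = -5402407/65880 + 14688 = 962243033/65880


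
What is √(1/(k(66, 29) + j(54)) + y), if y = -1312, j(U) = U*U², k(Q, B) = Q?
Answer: 19*I*√90188918070/157530 ≈ 36.222*I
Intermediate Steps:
j(U) = U³
√(1/(k(66, 29) + j(54)) + y) = √(1/(66 + 54³) - 1312) = √(1/(66 + 157464) - 1312) = √(1/157530 - 1312) = √(-206679359/157530) = 19*I*√90188918070/157530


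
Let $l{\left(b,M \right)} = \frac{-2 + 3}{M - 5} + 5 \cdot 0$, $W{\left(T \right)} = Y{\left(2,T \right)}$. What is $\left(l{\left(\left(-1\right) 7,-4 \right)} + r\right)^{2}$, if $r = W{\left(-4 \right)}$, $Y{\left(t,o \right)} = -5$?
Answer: $\frac{2116}{81} \approx 26.123$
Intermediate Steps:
$W{\left(T \right)} = -5$
$r = -5$
$l{\left(b,M \right)} = \frac{1}{-5 + M}$ ($l{\left(b,M \right)} = 1 \frac{1}{-5 + M} + 0 = \frac{1}{-5 + M} + 0 = \frac{1}{-5 + M}$)
$\left(l{\left(\left(-1\right) 7,-4 \right)} + r\right)^{2} = \left(\frac{1}{-5 - 4} - 5\right)^{2} = \left(\frac{1}{-9} - 5\right)^{2} = \left(- \frac{1}{9} - 5\right)^{2} = \left(- \frac{46}{9}\right)^{2} = \frac{2116}{81}$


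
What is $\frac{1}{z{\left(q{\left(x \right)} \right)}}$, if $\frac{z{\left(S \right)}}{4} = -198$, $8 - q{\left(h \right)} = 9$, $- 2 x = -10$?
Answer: $- \frac{1}{792} \approx -0.0012626$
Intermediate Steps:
$x = 5$ ($x = \left(- \frac{1}{2}\right) \left(-10\right) = 5$)
$q{\left(h \right)} = -1$ ($q{\left(h \right)} = 8 - 9 = -1$)
$z{\left(S \right)} = -792$ ($z{\left(S \right)} = 4 \left(-198\right) = -792$)
$\frac{1}{z{\left(q{\left(x \right)} \right)}} = \frac{1}{-792} = - \frac{1}{792}$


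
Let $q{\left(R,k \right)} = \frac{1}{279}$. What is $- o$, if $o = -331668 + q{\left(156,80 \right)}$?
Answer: $\frac{92535371}{279} \approx 3.3167 \cdot 10^{5}$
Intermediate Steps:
$q{\left(R,k \right)} = \frac{1}{279}$
$o = - \frac{92535371}{279}$ ($o = -331668 + \frac{1}{279} = - \frac{92535371}{279} \approx -3.3167 \cdot 10^{5}$)
$- o = \left(-1\right) \left(- \frac{92535371}{279}\right) = \frac{92535371}{279}$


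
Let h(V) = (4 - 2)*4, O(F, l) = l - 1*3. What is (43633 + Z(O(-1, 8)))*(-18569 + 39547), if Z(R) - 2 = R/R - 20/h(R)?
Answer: 915343563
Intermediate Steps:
O(F, l) = -3 + l (O(F, l) = l - 3 = -3 + l)
h(V) = 8 (h(V) = 2*4 = 8)
Z(R) = ½ (Z(R) = 2 + (R/R - 20/8) = 2 + (1 - 20*⅛) = 2 + (1 - 5/2) = 2 - 3/2 = ½)
(43633 + Z(O(-1, 8)))*(-18569 + 39547) = (43633 + ½)*(-18569 + 39547) = (87267/2)*20978 = 915343563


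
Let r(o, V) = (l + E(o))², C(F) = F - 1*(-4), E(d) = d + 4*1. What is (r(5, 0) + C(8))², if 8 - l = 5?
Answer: 24336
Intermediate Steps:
E(d) = 4 + d (E(d) = d + 4 = 4 + d)
C(F) = 4 + F (C(F) = F + 4 = 4 + F)
l = 3 (l = 8 - 1*5 = 8 - 5 = 3)
r(o, V) = (7 + o)² (r(o, V) = (3 + (4 + o))² = (7 + o)²)
(r(5, 0) + C(8))² = ((7 + 5)² + (4 + 8))² = (12² + 12)² = (144 + 12)² = 156² = 24336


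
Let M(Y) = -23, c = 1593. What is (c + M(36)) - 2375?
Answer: -805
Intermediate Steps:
(c + M(36)) - 2375 = (1593 - 23) - 2375 = 1570 - 2375 = -805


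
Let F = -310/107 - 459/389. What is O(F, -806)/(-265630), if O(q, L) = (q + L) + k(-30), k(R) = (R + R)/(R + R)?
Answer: 16838109/5528158745 ≈ 0.0030459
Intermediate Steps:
k(R) = 1 (k(R) = (2*R)/((2*R)) = (2*R)*(1/(2*R)) = 1)
F = -169703/41623 (F = -310*1/107 - 459*1/389 = -310/107 - 459/389 = -169703/41623 ≈ -4.0771)
O(q, L) = 1 + L + q (O(q, L) = (q + L) + 1 = (L + q) + 1 = 1 + L + q)
O(F, -806)/(-265630) = (1 - 806 - 169703/41623)/(-265630) = -33676218/41623*(-1/265630) = 16838109/5528158745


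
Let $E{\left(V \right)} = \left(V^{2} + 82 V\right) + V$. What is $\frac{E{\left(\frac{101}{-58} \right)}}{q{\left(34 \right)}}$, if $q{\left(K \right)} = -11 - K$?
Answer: $\frac{158671}{50460} \approx 3.1445$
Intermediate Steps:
$E{\left(V \right)} = V^{2} + 83 V$
$\frac{E{\left(\frac{101}{-58} \right)}}{q{\left(34 \right)}} = \frac{\frac{101}{-58} \left(83 + \frac{101}{-58}\right)}{-11 - 34} = \frac{101 \left(- \frac{1}{58}\right) \left(83 + 101 \left(- \frac{1}{58}\right)\right)}{-11 - 34} = \frac{\left(- \frac{101}{58}\right) \left(83 - \frac{101}{58}\right)}{-45} = \left(- \frac{101}{58}\right) \frac{4713}{58} \left(- \frac{1}{45}\right) = \left(- \frac{476013}{3364}\right) \left(- \frac{1}{45}\right) = \frac{158671}{50460}$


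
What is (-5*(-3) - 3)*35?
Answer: 420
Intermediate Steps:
(-5*(-3) - 3)*35 = (15 - 3)*35 = 12*35 = 420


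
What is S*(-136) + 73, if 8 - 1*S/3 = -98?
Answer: -43175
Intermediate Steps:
S = 318 (S = 24 - 3*(-98) = 24 + 294 = 318)
S*(-136) + 73 = 318*(-136) + 73 = -43248 + 73 = -43175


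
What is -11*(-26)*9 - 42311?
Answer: -39737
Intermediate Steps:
-11*(-26)*9 - 42311 = 286*9 - 42311 = 2574 - 42311 = -39737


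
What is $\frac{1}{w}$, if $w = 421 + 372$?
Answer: $\frac{1}{793} \approx 0.001261$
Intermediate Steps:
$w = 793$
$\frac{1}{w} = \frac{1}{793}$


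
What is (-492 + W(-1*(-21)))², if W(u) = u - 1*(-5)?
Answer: 217156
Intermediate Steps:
W(u) = 5 + u (W(u) = u + 5 = 5 + u)
(-492 + W(-1*(-21)))² = (-492 + (5 - 1*(-21)))² = (-492 + (5 + 21))² = (-492 + 26)² = (-466)² = 217156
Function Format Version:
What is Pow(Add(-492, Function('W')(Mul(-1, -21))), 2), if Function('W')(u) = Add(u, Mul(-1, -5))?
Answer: 217156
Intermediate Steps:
Function('W')(u) = Add(5, u) (Function('W')(u) = Add(u, 5) = Add(5, u))
Pow(Add(-492, Function('W')(Mul(-1, -21))), 2) = Pow(Add(-492, Add(5, Mul(-1, -21))), 2) = Pow(Add(-492, Add(5, 21)), 2) = Pow(Add(-492, 26), 2) = Pow(-466, 2) = 217156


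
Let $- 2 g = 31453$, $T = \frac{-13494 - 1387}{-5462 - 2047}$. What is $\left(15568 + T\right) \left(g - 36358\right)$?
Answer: $- \frac{4059639301939}{5006} \approx -8.1095 \cdot 10^{8}$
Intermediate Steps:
$T = \frac{14881}{7509}$ ($T = - \frac{14881}{-7509} = \left(-14881\right) \left(- \frac{1}{7509}\right) = \frac{14881}{7509} \approx 1.9818$)
$g = - \frac{31453}{2}$ ($g = \left(- \frac{1}{2}\right) 31453 = - \frac{31453}{2} \approx -15727.0$)
$\left(15568 + T\right) \left(g - 36358\right) = \left(15568 + \frac{14881}{7509}\right) \left(- \frac{31453}{2} - 36358\right) = \frac{116914993}{7509} \left(- \frac{104169}{2}\right) = - \frac{4059639301939}{5006}$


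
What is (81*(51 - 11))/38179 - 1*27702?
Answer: -1057631418/38179 ≈ -27702.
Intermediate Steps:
(81*(51 - 11))/38179 - 1*27702 = (81*40)*(1/38179) - 27702 = 3240*(1/38179) - 27702 = 3240/38179 - 27702 = -1057631418/38179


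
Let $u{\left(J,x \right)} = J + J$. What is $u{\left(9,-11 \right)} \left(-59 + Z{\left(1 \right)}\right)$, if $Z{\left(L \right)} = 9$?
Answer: $-900$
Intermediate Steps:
$u{\left(J,x \right)} = 2 J$
$u{\left(9,-11 \right)} \left(-59 + Z{\left(1 \right)}\right) = 2 \cdot 9 \left(-59 + 9\right) = 18 \left(-50\right) = -900$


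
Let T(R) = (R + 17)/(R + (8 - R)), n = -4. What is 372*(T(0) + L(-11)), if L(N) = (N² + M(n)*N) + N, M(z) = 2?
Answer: 67053/2 ≈ 33527.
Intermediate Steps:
T(R) = 17/8 + R/8 (T(R) = (17 + R)/8 = (17 + R)*(⅛) = 17/8 + R/8)
L(N) = N² + 3*N (L(N) = (N² + 2*N) + N = N² + 3*N)
372*(T(0) + L(-11)) = 372*((17/8 + (⅛)*0) - 11*(3 - 11)) = 372*((17/8 + 0) - 11*(-8)) = 372*(17/8 + 88) = 372*(721/8) = 67053/2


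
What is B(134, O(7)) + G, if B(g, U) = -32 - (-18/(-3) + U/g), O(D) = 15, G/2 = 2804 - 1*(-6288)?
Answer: 2431549/134 ≈ 18146.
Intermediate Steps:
G = 18184 (G = 2*(2804 - 1*(-6288)) = 2*(2804 + 6288) = 2*9092 = 18184)
B(g, U) = -38 - U/g (B(g, U) = -32 - (-18*(-1/3) + U/g) = -32 - (6 + U/g) = -32 + (-6 - U/g) = -38 - U/g)
B(134, O(7)) + G = (-38 - 1*15/134) + 18184 = (-38 - 1*15*1/134) + 18184 = (-38 - 15/134) + 18184 = -5107/134 + 18184 = 2431549/134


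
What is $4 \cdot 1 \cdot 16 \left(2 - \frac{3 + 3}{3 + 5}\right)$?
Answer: $80$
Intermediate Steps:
$4 \cdot 1 \cdot 16 \left(2 - \frac{3 + 3}{3 + 5}\right) = 4 \cdot 16 \left(2 - \frac{6}{8}\right) = 64 \left(2 - 6 \cdot \frac{1}{8}\right) = 64 \left(2 - \frac{3}{4}\right) = 64 \cdot \frac{5}{4} = 80$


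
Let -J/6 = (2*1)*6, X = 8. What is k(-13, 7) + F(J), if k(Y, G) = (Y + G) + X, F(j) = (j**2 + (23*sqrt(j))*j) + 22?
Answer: 5208 - 9936*I*sqrt(2) ≈ 5208.0 - 14052.0*I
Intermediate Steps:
J = -72 (J = -6*2*1*6 = -12*6 = -6*12 = -72)
F(j) = 22 + j**2 + 23*j**(3/2) (F(j) = (j**2 + 23*j**(3/2)) + 22 = 22 + j**2 + 23*j**(3/2))
k(Y, G) = 8 + G + Y (k(Y, G) = (Y + G) + 8 = (G + Y) + 8 = 8 + G + Y)
k(-13, 7) + F(J) = (8 + 7 - 13) + (22 + (-72)**2 + 23*(-72)**(3/2)) = 2 + (22 + 5184 + 23*(-432*I*sqrt(2))) = 2 + (22 + 5184 - 9936*I*sqrt(2)) = 2 + (5206 - 9936*I*sqrt(2)) = 5208 - 9936*I*sqrt(2)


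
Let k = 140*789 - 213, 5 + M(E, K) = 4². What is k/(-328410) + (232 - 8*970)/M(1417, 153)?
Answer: -824494399/1204170 ≈ -684.70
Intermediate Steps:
M(E, K) = 11 (M(E, K) = -5 + 4² = -5 + 16 = 11)
k = 110247 (k = 110460 - 213 = 110247)
k/(-328410) + (232 - 8*970)/M(1417, 153) = 110247/(-328410) + (232 - 8*970)/11 = 110247*(-1/328410) + (232 - 7760)*(1/11) = -36749/109470 - 7528*1/11 = -36749/109470 - 7528/11 = -824494399/1204170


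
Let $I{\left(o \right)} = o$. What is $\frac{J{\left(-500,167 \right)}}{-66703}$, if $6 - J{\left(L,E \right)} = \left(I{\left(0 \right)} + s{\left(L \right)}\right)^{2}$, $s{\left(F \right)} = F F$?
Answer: $\frac{62499999994}{66703} \approx 9.3699 \cdot 10^{5}$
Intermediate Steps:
$s{\left(F \right)} = F^{2}$
$J{\left(L,E \right)} = 6 - L^{4}$ ($J{\left(L,E \right)} = 6 - \left(0 + L^{2}\right)^{2} = 6 - \left(L^{2}\right)^{2} = 6 - L^{4}$)
$\frac{J{\left(-500,167 \right)}}{-66703} = \frac{6 - \left(-500\right)^{4}}{-66703} = \left(6 - 62500000000\right) \left(- \frac{1}{66703}\right) = \left(-62499999994\right) \left(- \frac{1}{66703}\right) = \frac{62499999994}{66703}$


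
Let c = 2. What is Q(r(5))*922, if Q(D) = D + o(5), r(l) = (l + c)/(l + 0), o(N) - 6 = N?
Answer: 57164/5 ≈ 11433.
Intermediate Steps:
o(N) = 6 + N
r(l) = (2 + l)/l (r(l) = (l + 2)/(l + 0) = (2 + l)/l)
Q(D) = 11 + D (Q(D) = D + (6 + 5) = D + 11 = 11 + D)
Q(r(5))*922 = (11 + (2 + 5)/5)*922 = (11 + (⅕)*7)*922 = (11 + 7/5)*922 = (62/5)*922 = 57164/5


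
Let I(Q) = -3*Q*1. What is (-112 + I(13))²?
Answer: 22801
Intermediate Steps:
I(Q) = -3*Q
(-112 + I(13))² = (-112 - 3*13)² = (-112 - 39)² = (-151)² = 22801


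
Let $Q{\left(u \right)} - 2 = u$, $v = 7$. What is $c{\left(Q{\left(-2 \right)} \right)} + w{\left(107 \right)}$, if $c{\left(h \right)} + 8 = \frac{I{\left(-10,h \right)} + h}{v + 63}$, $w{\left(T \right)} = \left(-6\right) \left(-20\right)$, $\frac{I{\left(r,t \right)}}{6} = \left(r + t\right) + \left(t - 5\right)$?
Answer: $\frac{775}{7} \approx 110.71$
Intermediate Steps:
$I{\left(r,t \right)} = -30 + 6 r + 12 t$ ($I{\left(r,t \right)} = 6 \left(\left(r + t\right) + \left(t - 5\right)\right) = 6 \left(\left(r + t\right) + \left(-5 + t\right)\right) = 6 \left(-5 + r + 2 t\right) = -30 + 6 r + 12 t$)
$w{\left(T \right)} = 120$
$Q{\left(u \right)} = 2 + u$
$c{\left(h \right)} = - \frac{65}{7} + \frac{13 h}{70}$ ($c{\left(h \right)} = -8 + \frac{\left(-30 + 6 \left(-10\right) + 12 h\right) + h}{7 + 63} = -8 + \frac{\left(-30 - 60 + 12 h\right) + h}{70} = -8 + \left(\left(-90 + 12 h\right) + h\right) \frac{1}{70} = -8 + \left(-90 + 13 h\right) \frac{1}{70} = -8 + \left(- \frac{9}{7} + \frac{13 h}{70}\right) = - \frac{65}{7} + \frac{13 h}{70}$)
$c{\left(Q{\left(-2 \right)} \right)} + w{\left(107 \right)} = \left(- \frac{65}{7} + \frac{13 \left(2 - 2\right)}{70}\right) + 120 = \left(- \frac{65}{7} + \frac{13}{70} \cdot 0\right) + 120 = \left(- \frac{65}{7} + 0\right) + 120 = - \frac{65}{7} + 120 = \frac{775}{7}$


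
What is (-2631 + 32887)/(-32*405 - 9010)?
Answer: -15128/10985 ≈ -1.3772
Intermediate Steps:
(-2631 + 32887)/(-32*405 - 9010) = 30256/(-12960 - 9010) = 30256/(-21970) = 30256*(-1/21970) = -15128/10985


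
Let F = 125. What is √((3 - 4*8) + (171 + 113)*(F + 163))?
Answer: √81763 ≈ 285.94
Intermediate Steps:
√((3 - 4*8) + (171 + 113)*(F + 163)) = √((3 - 4*8) + (171 + 113)*(125 + 163)) = √((3 - 32) + 284*288) = √(-29 + 81792) = √81763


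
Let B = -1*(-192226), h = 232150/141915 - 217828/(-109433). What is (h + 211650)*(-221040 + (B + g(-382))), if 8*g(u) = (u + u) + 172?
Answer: -18991085612676461632/3106036839 ≈ -6.1142e+9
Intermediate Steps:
h = 11263586314/3106036839 (h = 232150*(1/141915) - 217828*(-1/109433) = 46430/28383 + 217828/109433 = 11263586314/3106036839 ≈ 3.6264)
B = 192226
g(u) = 43/2 + u/4 (g(u) = ((u + u) + 172)/8 = (2*u + 172)/8 = (172 + 2*u)/8 = 43/2 + u/4)
(h + 211650)*(-221040 + (B + g(-382))) = (11263586314/3106036839 + 211650)*(-221040 + (192226 + (43/2 + (¼)*(-382)))) = 657403960560664*(-221040 + (192226 + (43/2 - 191/2)))/3106036839 = 657403960560664*(-221040 + (192226 - 74))/3106036839 = 657403960560664*(-221040 + 192152)/3106036839 = (657403960560664/3106036839)*(-28888) = -18991085612676461632/3106036839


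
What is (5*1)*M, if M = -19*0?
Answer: 0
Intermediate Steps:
M = 0
(5*1)*M = (5*1)*0 = 5*0 = 0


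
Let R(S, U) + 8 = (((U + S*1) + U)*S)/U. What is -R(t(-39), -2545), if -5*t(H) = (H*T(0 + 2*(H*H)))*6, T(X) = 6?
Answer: -33251584/63625 ≈ -522.62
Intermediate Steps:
t(H) = -36*H/5 (t(H) = -H*6*6/5 = -6*H*6/5 = -36*H/5)
R(S, U) = -8 + S*(S + 2*U)/U (R(S, U) = -8 + (((U + S*1) + U)*S)/U = -8 + (((U + S) + U)*S)/U = -8 + (((S + U) + U)*S)/U = -8 + ((S + 2*U)*S)/U = -8 + (S*(S + 2*U))/U = -8 + S*(S + 2*U)/U)
-R(t(-39), -2545) = -(-8 + 2*(-36/5*(-39)) + (-36/5*(-39))²/(-2545)) = -(-8 + 2*(1404/5) + (1404/5)²*(-1/2545)) = -(-8 + 2808/5 + (1971216/25)*(-1/2545)) = -(-8 + 2808/5 - 1971216/63625) = -1*33251584/63625 = -33251584/63625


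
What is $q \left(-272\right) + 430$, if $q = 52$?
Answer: $-13714$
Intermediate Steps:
$q \left(-272\right) + 430 = 52 \left(-272\right) + 430 = -14144 + 430 = -13714$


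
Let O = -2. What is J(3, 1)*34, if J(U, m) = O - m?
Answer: -102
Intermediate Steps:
J(U, m) = -2 - m
J(3, 1)*34 = (-2 - 1*1)*34 = (-2 - 1)*34 = -3*34 = -102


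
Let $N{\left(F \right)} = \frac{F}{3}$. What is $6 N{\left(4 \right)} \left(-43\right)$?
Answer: $-344$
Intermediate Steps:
$N{\left(F \right)} = \frac{F}{3}$ ($N{\left(F \right)} = F \frac{1}{3} = \frac{F}{3}$)
$6 N{\left(4 \right)} \left(-43\right) = 6 \cdot \frac{1}{3} \cdot 4 \left(-43\right) = 6 \cdot \frac{4}{3} \left(-43\right) = 8 \left(-43\right) = -344$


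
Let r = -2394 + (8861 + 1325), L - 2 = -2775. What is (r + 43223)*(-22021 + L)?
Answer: -1264865910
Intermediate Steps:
L = -2773 (L = 2 - 2775 = -2773)
r = 7792 (r = -2394 + 10186 = 7792)
(r + 43223)*(-22021 + L) = (7792 + 43223)*(-22021 - 2773) = 51015*(-24794) = -1264865910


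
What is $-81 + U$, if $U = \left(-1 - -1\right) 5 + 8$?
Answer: $-73$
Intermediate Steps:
$U = 8$ ($U = \left(-1 + 1\right) 5 + 8 = 0 \cdot 5 + 8 = 0 + 8 = 8$)
$-81 + U = -81 + 8 = -73$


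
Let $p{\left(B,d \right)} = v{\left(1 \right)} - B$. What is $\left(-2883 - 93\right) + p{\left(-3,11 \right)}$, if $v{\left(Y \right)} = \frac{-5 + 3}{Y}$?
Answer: $-2975$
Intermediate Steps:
$v{\left(Y \right)} = - \frac{2}{Y}$
$p{\left(B,d \right)} = -2 - B$ ($p{\left(B,d \right)} = - \frac{2}{1} - B = \left(-2\right) 1 - B = -2 - B$)
$\left(-2883 - 93\right) + p{\left(-3,11 \right)} = \left(-2883 - 93\right) - -1 = -2976 + \left(-2 + 3\right) = -2976 + 1 = -2975$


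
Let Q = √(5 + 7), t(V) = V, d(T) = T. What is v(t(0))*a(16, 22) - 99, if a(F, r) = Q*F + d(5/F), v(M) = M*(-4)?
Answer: -99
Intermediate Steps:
Q = 2*√3 (Q = √12 = 2*√3 ≈ 3.4641)
v(M) = -4*M
a(F, r) = 5/F + 2*F*√3 (a(F, r) = (2*√3)*F + 5/F = 2*F*√3 + 5/F = 5/F + 2*F*√3)
v(t(0))*a(16, 22) - 99 = (-4*0)*(5/16 + 2*16*√3) - 99 = 0*(5*(1/16) + 32*√3) - 99 = 0*(5/16 + 32*√3) - 99 = 0 - 99 = -99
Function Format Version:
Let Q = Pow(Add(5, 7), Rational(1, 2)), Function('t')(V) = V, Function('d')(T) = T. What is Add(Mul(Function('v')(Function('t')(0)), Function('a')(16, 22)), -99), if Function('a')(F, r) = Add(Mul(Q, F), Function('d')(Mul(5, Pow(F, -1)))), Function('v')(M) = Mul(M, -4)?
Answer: -99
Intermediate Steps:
Q = Mul(2, Pow(3, Rational(1, 2))) (Q = Pow(12, Rational(1, 2)) = Mul(2, Pow(3, Rational(1, 2))) ≈ 3.4641)
Function('v')(M) = Mul(-4, M)
Function('a')(F, r) = Add(Mul(5, Pow(F, -1)), Mul(2, F, Pow(3, Rational(1, 2)))) (Function('a')(F, r) = Add(Mul(Mul(2, Pow(3, Rational(1, 2))), F), Mul(5, Pow(F, -1))) = Add(Mul(2, F, Pow(3, Rational(1, 2))), Mul(5, Pow(F, -1))) = Add(Mul(5, Pow(F, -1)), Mul(2, F, Pow(3, Rational(1, 2)))))
Add(Mul(Function('v')(Function('t')(0)), Function('a')(16, 22)), -99) = Add(Mul(Mul(-4, 0), Add(Mul(5, Pow(16, -1)), Mul(2, 16, Pow(3, Rational(1, 2))))), -99) = Add(Mul(0, Add(Mul(5, Rational(1, 16)), Mul(32, Pow(3, Rational(1, 2))))), -99) = Add(Mul(0, Add(Rational(5, 16), Mul(32, Pow(3, Rational(1, 2))))), -99) = Add(0, -99) = -99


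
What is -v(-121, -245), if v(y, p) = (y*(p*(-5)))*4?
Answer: 592900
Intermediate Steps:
v(y, p) = -20*p*y (v(y, p) = (y*(-5*p))*4 = -5*p*y*4 = -20*p*y)
-v(-121, -245) = -(-20)*(-245)*(-121) = -1*(-592900) = 592900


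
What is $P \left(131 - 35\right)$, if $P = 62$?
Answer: $5952$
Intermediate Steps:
$P \left(131 - 35\right) = 62 \left(131 - 35\right) = 62 \cdot 96 = 5952$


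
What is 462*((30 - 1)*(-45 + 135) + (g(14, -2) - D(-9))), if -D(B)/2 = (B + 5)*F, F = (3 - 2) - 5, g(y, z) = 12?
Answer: 1226148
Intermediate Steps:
F = -4 (F = 1 - 5 = -4)
D(B) = 40 + 8*B (D(B) = -2*(B + 5)*(-4) = -2*(5 + B)*(-4) = -2*(-20 - 4*B) = 40 + 8*B)
462*((30 - 1)*(-45 + 135) + (g(14, -2) - D(-9))) = 462*((30 - 1)*(-45 + 135) + (12 - (40 + 8*(-9)))) = 462*(29*90 + (12 - (40 - 72))) = 462*(2610 + (12 - 1*(-32))) = 462*(2610 + (12 + 32)) = 462*(2610 + 44) = 462*2654 = 1226148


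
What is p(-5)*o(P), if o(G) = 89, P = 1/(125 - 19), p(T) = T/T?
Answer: 89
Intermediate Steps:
p(T) = 1
P = 1/106 ≈ 0.0094340
p(-5)*o(P) = 1*89 = 89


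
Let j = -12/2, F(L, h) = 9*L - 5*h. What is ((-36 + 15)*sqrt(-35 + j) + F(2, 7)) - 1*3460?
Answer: -3477 - 21*I*sqrt(41) ≈ -3477.0 - 134.47*I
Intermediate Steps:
F(L, h) = -5*h + 9*L
j = -6 (j = -12*1/2 = -6)
((-36 + 15)*sqrt(-35 + j) + F(2, 7)) - 1*3460 = ((-36 + 15)*sqrt(-35 - 6) + (-5*7 + 9*2)) - 1*3460 = (-21*I*sqrt(41) + (-35 + 18)) - 3460 = (-21*I*sqrt(41) - 17) - 3460 = (-17 - 21*I*sqrt(41)) - 3460 = -3477 - 21*I*sqrt(41)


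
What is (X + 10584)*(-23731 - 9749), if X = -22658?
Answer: 404237520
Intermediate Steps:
(X + 10584)*(-23731 - 9749) = (-22658 + 10584)*(-23731 - 9749) = -12074*(-33480) = 404237520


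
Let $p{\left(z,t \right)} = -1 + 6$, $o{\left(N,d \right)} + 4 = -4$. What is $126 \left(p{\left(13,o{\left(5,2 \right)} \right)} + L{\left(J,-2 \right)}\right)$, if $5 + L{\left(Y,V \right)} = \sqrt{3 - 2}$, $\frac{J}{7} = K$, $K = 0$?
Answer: $126$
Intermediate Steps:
$o{\left(N,d \right)} = -8$ ($o{\left(N,d \right)} = -4 - 4 = -8$)
$p{\left(z,t \right)} = 5$
$J = 0$ ($J = 7 \cdot 0 = 0$)
$L{\left(Y,V \right)} = -4$ ($L{\left(Y,V \right)} = -5 + \sqrt{3 - 2} = -5 + \sqrt{1} = -5 + 1 = -4$)
$126 \left(p{\left(13,o{\left(5,2 \right)} \right)} + L{\left(J,-2 \right)}\right) = 126 \left(5 - 4\right) = 126 \cdot 1 = 126$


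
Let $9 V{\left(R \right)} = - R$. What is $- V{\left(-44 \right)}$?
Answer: $- \frac{44}{9} \approx -4.8889$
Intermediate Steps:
$V{\left(R \right)} = - \frac{R}{9}$ ($V{\left(R \right)} = \frac{\left(-1\right) R}{9} = - \frac{R}{9}$)
$- V{\left(-44 \right)} = - \frac{\left(-1\right) \left(-44\right)}{9} = \left(-1\right) \frac{44}{9} = - \frac{44}{9}$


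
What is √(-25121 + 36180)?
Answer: √11059 ≈ 105.16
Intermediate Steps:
√(-25121 + 36180) = √11059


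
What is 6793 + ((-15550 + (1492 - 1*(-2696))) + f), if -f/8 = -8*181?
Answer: 7015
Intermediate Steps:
f = 11584 (f = -(-64)*181 = -8*(-1448) = 11584)
6793 + ((-15550 + (1492 - 1*(-2696))) + f) = 6793 + ((-15550 + (1492 - 1*(-2696))) + 11584) = 6793 + ((-15550 + (1492 + 2696)) + 11584) = 6793 + ((-15550 + 4188) + 11584) = 6793 + (-11362 + 11584) = 6793 + 222 = 7015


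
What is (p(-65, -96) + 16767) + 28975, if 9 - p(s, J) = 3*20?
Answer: 45691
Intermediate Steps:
p(s, J) = -51 (p(s, J) = 9 - 3*20 = 9 - 1*60 = 9 - 60 = -51)
(p(-65, -96) + 16767) + 28975 = (-51 + 16767) + 28975 = 16716 + 28975 = 45691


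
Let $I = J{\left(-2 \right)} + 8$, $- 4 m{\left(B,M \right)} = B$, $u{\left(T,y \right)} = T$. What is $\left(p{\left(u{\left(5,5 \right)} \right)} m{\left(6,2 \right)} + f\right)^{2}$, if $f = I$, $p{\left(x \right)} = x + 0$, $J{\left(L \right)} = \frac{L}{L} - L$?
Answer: $\frac{49}{4} \approx 12.25$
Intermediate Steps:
$J{\left(L \right)} = 1 - L$
$m{\left(B,M \right)} = - \frac{B}{4}$
$p{\left(x \right)} = x$
$I = 11$ ($I = \left(1 - -2\right) + 8 = \left(1 + 2\right) + 8 = 3 + 8 = 11$)
$f = 11$
$\left(p{\left(u{\left(5,5 \right)} \right)} m{\left(6,2 \right)} + f\right)^{2} = \left(5 \left(\left(- \frac{1}{4}\right) 6\right) + 11\right)^{2} = \left(5 \left(- \frac{3}{2}\right) + 11\right)^{2} = \left(- \frac{15}{2} + 11\right)^{2} = \left(\frac{7}{2}\right)^{2} = \frac{49}{4}$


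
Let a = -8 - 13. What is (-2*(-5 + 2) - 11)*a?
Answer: 105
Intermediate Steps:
a = -21
(-2*(-5 + 2) - 11)*a = (-2*(-5 + 2) - 11)*(-21) = (-2*(-3) - 11)*(-21) = (6 - 11)*(-21) = -5*(-21) = 105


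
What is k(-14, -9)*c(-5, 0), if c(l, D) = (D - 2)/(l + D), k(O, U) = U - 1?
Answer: -4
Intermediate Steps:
k(O, U) = -1 + U
c(l, D) = (-2 + D)/(D + l)
k(-14, -9)*c(-5, 0) = (-1 - 9)*((-2 + 0)/(0 - 5)) = -10*(-2)/(-5) = -(-2)*(-2) = -10*⅖ = -4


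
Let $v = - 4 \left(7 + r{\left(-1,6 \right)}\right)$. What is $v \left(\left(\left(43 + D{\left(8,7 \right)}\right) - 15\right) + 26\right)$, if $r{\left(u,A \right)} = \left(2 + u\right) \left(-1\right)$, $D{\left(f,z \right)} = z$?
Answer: $-1464$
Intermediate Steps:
$r{\left(u,A \right)} = -2 - u$
$v = -24$ ($v = - 4 \left(7 - 1\right) = \left(-4\right) 6 = -24$)
$v \left(\left(\left(43 + D{\left(8,7 \right)}\right) - 15\right) + 26\right) = - 24 \left(\left(\left(43 + 7\right) - 15\right) + 26\right) = - 24 \left(\left(50 - 15\right) + 26\right) = - 24 \left(35 + 26\right) = \left(-24\right) 61 = -1464$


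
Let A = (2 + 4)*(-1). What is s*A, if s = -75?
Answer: 450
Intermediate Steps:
A = -6 (A = 6*(-1) = -6)
s*A = -75*(-6) = 450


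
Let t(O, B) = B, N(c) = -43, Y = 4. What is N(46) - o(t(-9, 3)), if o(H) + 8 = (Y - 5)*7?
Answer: -28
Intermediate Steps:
o(H) = -15 (o(H) = -8 + (4 - 5)*7 = -8 - 1*7 = -8 - 7 = -15)
N(46) - o(t(-9, 3)) = -43 - 1*(-15) = -43 + 15 = -28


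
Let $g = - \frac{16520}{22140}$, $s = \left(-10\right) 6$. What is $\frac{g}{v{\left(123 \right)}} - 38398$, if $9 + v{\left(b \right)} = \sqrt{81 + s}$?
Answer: $- \frac{141688207}{3690} + \frac{413 \sqrt{21}}{33210} \approx -38398.0$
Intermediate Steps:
$s = -60$
$g = - \frac{826}{1107}$ ($g = \left(-16520\right) \frac{1}{22140} = - \frac{826}{1107} \approx -0.74616$)
$v{\left(b \right)} = -9 + \sqrt{21}$ ($v{\left(b \right)} = -9 + \sqrt{81 - 60} = -9 + \sqrt{21}$)
$\frac{g}{v{\left(123 \right)}} - 38398 = - \frac{826}{1107 \left(-9 + \sqrt{21}\right)} - 38398 = -38398 - \frac{826}{1107 \left(-9 + \sqrt{21}\right)}$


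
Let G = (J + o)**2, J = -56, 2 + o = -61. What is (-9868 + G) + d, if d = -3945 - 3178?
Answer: -2830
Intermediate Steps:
o = -63 (o = -2 - 61 = -63)
G = 14161 (G = (-56 - 63)**2 = (-119)**2 = 14161)
d = -7123
(-9868 + G) + d = (-9868 + 14161) - 7123 = 4293 - 7123 = -2830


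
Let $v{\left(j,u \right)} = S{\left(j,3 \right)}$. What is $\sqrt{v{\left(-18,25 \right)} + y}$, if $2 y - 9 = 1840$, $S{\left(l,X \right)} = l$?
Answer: $\frac{7 \sqrt{74}}{2} \approx 30.108$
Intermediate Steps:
$v{\left(j,u \right)} = j$
$y = \frac{1849}{2}$ ($y = \frac{9}{2} + \frac{1}{2} \cdot 1840 = \frac{9}{2} + 920 = \frac{1849}{2} \approx 924.5$)
$\sqrt{v{\left(-18,25 \right)} + y} = \sqrt{-18 + \frac{1849}{2}} = \sqrt{\frac{1813}{2}} = \frac{7 \sqrt{74}}{2}$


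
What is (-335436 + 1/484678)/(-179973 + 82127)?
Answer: 23225492801/6774829084 ≈ 3.4282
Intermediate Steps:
(-335436 + 1/484678)/(-179973 + 82127) = (-335436 + 1/484678)/(-97846) = -162578449607/484678*(-1/97846) = 23225492801/6774829084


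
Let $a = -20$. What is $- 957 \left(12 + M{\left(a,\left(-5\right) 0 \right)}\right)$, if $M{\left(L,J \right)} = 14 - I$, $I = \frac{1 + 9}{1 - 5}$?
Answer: $- \frac{54549}{2} \approx -27275.0$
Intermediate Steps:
$I = - \frac{5}{2}$ ($I = \frac{10}{-4} = 10 \left(- \frac{1}{4}\right) = - \frac{5}{2} \approx -2.5$)
$M{\left(L,J \right)} = \frac{33}{2}$ ($M{\left(L,J \right)} = 14 - - \frac{5}{2} = 14 + \frac{5}{2} = \frac{33}{2}$)
$- 957 \left(12 + M{\left(a,\left(-5\right) 0 \right)}\right) = - 957 \left(12 + \frac{33}{2}\right) = \left(-957\right) \frac{57}{2} = - \frac{54549}{2}$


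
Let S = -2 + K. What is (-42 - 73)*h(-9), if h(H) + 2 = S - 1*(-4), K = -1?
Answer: 115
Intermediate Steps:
S = -3 (S = -2 - 1 = -3)
h(H) = -1 (h(H) = -2 + (-3 - 1*(-4)) = -2 + (-3 + 4) = -2 + 1 = -1)
(-42 - 73)*h(-9) = (-42 - 73)*(-1) = -115*(-1) = 115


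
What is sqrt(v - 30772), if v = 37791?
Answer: sqrt(7019) ≈ 83.779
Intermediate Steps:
sqrt(v - 30772) = sqrt(37791 - 30772) = sqrt(7019)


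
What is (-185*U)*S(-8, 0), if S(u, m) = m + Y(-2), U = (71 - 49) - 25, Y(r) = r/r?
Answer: 555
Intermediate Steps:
Y(r) = 1
U = -3 (U = 22 - 25 = -3)
S(u, m) = 1 + m (S(u, m) = m + 1 = 1 + m)
(-185*U)*S(-8, 0) = (-185*(-3))*(1 + 0) = 555*1 = 555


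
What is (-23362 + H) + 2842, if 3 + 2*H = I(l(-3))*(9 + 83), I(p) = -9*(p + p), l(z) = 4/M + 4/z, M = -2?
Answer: -35523/2 ≈ -17762.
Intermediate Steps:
l(z) = -2 + 4/z (l(z) = 4/(-2) + 4/z = 4*(-½) + 4/z = -2 + 4/z)
I(p) = -18*p
H = 5517/2 (H = -3/2 + ((-18*(-2 + 4/(-3)))*(9 + 83))/2 = -3/2 + (-18*(-2 + 4*(-⅓))*92)/2 = -3/2 + (-18*(-2 - 4/3)*92)/2 = -3/2 + (-18*(-10/3)*92)/2 = -3/2 + (60*92)/2 = -3/2 + (½)*5520 = -3/2 + 2760 = 5517/2 ≈ 2758.5)
(-23362 + H) + 2842 = (-23362 + 5517/2) + 2842 = -41207/2 + 2842 = -35523/2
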